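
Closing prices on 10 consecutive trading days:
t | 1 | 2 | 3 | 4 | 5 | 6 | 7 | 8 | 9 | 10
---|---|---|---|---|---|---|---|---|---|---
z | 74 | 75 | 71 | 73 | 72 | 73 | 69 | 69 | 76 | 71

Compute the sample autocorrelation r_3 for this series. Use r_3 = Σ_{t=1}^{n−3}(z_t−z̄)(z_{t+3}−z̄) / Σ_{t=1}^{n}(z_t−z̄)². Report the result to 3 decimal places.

Mean z̄ = (74 + 75 + 71 + 73 + 72 + 73 + 69 + 69 + 76 + 71)/10 = 72.3000
Σ(z_t−z̄)(z_{t+3}−z̄) = (1.1900) + (-0.8100) + (-0.9100) + (-2.3100) + (0.9900) + (2.5900) + (4.2900) = 5.0300
Denominator Σ(z_t−z̄)² = 50.1000
r_3 = 5.0300 / 50.1000 = 0.100

0.100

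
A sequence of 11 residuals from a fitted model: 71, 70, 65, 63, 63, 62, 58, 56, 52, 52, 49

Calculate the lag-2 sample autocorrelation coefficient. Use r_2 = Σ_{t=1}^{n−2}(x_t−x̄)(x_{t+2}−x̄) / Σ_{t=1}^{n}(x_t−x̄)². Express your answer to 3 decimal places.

Mean x̄ = (71 + 70 + 65 + 63 + 63 + 62 + 58 + 56 + 52 + 52 + 49)/11 = 60.0909
Numerator Σ_{t=1}^{9}(x_t−x̄)(x_{t+2}−x̄) = 228.0744
Denominator Σ(x_t−x̄)² = 536.9091
r_2 = 228.0744 / 536.9091 = 0.425

0.425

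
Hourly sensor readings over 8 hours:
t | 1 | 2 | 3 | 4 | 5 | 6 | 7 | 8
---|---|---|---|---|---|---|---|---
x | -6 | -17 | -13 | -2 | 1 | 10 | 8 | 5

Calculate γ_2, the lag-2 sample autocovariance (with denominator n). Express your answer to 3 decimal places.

15.484

Mean x̄ = (-6 − 17 − 13 − 2 + 1 + 10 + 8 + 5)/8 = -1.7500
Σ_{t=1}^{6}(x_t−x̄)(x_{t+2}−x̄) = 123.8750
γ_2 = 123.8750 / 8 = 15.484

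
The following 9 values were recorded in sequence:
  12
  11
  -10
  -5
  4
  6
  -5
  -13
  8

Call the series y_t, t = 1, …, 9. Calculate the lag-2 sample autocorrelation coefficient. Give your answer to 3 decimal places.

-0.542

Mean ȳ = (12 + 11 − 10 − 5 + 4 + 6 − 5 − 13 + 8)/9 = 0.8889
Σ(y_t−ȳ)(y_{t+2}−ȳ) = (-120.9877) + (-59.5432) + (-33.8765) + (-30.0988) + (-18.3210) + (-70.9877) + (-41.8765) = -375.6914
Denominator Σ(y_t−ȳ)² = 692.8889
r_2 = -375.6914 / 692.8889 = -0.542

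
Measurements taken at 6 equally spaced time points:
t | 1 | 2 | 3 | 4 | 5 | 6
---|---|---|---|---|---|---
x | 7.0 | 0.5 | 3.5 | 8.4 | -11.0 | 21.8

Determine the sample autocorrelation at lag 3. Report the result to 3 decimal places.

Mean x̄ = (7.0 + 0.5 + 3.5 + 8.4 − 11.0 + 21.8)/6 = 5.0333
Deviations from mean: 1.9667, -4.5333, -1.5333, 3.3667, -16.0333, 16.7667
Σ(x_t−x̄)(x_{t+3}−x̄) = (6.6211) + (72.6844) + (-25.7089) = 53.5967
Denominator Σ(x_t−x̄)² = 576.2933
r_3 = 53.5967 / 576.2933 = 0.093

0.093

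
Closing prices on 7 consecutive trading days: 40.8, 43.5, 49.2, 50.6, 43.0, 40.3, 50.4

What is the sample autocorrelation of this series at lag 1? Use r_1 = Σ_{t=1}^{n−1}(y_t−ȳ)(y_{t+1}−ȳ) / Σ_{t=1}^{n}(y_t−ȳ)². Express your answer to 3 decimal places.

-0.036

Mean ȳ = (40.8 + 43.5 + 49.2 + 50.6 + 43.0 + 40.3 + 50.4)/7 = 45.4000
Σ(y_t−ȳ)(y_{t+1}−ȳ) = (8.7400) + (-7.2200) + (19.7600) + (-12.4800) + (12.2400) + (-25.5000) = -4.4600
Denominator Σ(y_t−ȳ)² = 123.0200
r_1 = -4.4600 / 123.0200 = -0.036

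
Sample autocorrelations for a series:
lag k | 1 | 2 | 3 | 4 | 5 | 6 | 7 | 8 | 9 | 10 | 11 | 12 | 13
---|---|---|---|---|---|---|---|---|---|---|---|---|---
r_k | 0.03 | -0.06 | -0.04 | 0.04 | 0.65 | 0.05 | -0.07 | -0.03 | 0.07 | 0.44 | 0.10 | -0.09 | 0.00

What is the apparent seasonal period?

The largest autocorrelation is r_5 = 0.65, with a weaker echo at lag 10 (0.44); the remaining lags stay at or below 0.10.
The dominant spike at lag 5 indicates a seasonal period of 5.

5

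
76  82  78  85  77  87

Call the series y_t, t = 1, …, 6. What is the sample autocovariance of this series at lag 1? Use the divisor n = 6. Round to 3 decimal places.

Mean ȳ = (76 + 82 + 78 + 85 + 77 + 87)/6 = 80.8333
Deviations: -4.8333, 1.1667, -2.8333, 4.1667, -3.8333, 6.1667
Σ_{t=1}^{5}(y_t−ȳ)(y_{t+1}−ȳ) = -60.3611
γ_1 = -60.3611 / 6 = -10.060

-10.060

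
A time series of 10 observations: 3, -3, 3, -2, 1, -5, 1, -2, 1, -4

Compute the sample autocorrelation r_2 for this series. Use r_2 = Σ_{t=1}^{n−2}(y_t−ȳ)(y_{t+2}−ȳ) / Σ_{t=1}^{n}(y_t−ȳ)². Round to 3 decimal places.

Mean ȳ = (3 − 3 + 3 − 2 + 1 − 5 + 1 − 2 + 1 − 4)/10 = -0.7000
Numerator Σ_{t=1}^{8}(y_t−ȳ)(y_{t+2}−ȳ) = 44.2200
Denominator Σ(y_t−ȳ)² = 74.1000
r_2 = 44.2200 / 74.1000 = 0.597

0.597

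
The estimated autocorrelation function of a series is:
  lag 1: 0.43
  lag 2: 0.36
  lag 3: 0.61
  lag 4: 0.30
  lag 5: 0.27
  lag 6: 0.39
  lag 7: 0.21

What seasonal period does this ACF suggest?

The largest autocorrelation is r_3 = 0.61; the remaining lags stay at or below 0.43. The elevated value at lag 1 (0.43), dropping to 0.36 at lag 2, reflects decaying short-term dependence rather than seasonality.
The dominant spike at lag 3 indicates a seasonal period of 3.

3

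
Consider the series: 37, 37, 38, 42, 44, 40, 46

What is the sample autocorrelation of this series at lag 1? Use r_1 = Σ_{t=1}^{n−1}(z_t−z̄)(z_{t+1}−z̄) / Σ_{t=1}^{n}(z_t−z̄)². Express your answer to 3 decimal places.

Mean z̄ = (37 + 37 + 38 + 42 + 44 + 40 + 46)/7 = 40.5714
Deviations from mean: -3.5714, -3.5714, -2.5714, 1.4286, 3.4286, -0.5714, 5.4286
Numerator Σ_{t=1}^{6}(z_t−z̄)(z_{t+1}−z̄) = 18.1020
Denominator Σ(z_t−z̄)² = 75.7143
r_1 = 18.1020 / 75.7143 = 0.239

0.239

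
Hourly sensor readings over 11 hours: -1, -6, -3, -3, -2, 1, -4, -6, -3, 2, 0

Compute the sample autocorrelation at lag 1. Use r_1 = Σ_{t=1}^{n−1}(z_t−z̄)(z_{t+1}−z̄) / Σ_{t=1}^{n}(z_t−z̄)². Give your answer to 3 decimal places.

Mean z̄ = (-1 − 6 − 3 − 3 − 2 + 1 − 4 − 6 − 3 + 2 + 0)/11 = -2.2727
Numerator Σ_{t=1}^{10}(z_t−z̄)(z_{t+1}−z̄) = 9.2893
Denominator Σ(z_t−z̄)² = 68.1818
r_1 = 9.2893 / 68.1818 = 0.136

0.136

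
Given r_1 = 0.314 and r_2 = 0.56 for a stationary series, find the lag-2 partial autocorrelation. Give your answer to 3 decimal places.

0.512

φ_{22} = (r_2 − r_1²) / (1 − r_1²)
r_1² = (0.314)² = 0.098596
Numerator = 0.56 − 0.0986 = 0.4614; denominator = 1 − 0.0986 = 0.9014
φ_{22} = 0.4614 / 0.9014 = 0.512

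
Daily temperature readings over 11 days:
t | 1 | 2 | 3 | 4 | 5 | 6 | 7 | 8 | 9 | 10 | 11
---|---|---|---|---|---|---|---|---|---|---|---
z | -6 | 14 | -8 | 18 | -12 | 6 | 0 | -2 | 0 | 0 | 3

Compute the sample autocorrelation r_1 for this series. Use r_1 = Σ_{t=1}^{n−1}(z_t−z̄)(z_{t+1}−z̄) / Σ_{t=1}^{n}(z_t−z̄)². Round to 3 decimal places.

-0.813

Mean z̄ = (-6 + 14 − 8 + 18 − 12 + 6 + 0 − 2 + 0 + 0 + 3)/11 = 1.1818
Numerator Σ_{t=1}^{10}(z_t−z̄)(z_{t+1}−z̄) = -648.3058
Denominator Σ(z_t−z̄)² = 797.6364
r_1 = -648.3058 / 797.6364 = -0.813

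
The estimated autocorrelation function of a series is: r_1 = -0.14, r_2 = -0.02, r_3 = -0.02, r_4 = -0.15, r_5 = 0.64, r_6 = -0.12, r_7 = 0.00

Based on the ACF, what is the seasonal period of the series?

The largest autocorrelation is r_5 = 0.64; the remaining lags stay at or below 0.00.
The dominant spike at lag 5 indicates a seasonal period of 5.

5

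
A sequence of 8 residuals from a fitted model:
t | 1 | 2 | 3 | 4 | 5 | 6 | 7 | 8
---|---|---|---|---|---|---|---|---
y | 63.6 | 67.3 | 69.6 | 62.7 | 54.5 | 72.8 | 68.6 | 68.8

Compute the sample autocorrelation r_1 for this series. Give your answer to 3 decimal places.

-0.114

Mean ȳ = (63.6 + 67.3 + 69.6 + 62.7 + 54.5 + 72.8 + 68.6 + 68.8)/8 = 65.9875
Deviations from mean: -2.3875, 1.3125, 3.6125, -3.2875, -11.4875, 6.8125, 2.6125, 2.8125
Numerator Σ_{t=1}^{7}(y_t−ȳ)(y_{t+1}−ȳ) = -25.6164
Denominator Σ(y_t−ȳ)² = 224.3888
r_1 = -25.6164 / 224.3888 = -0.114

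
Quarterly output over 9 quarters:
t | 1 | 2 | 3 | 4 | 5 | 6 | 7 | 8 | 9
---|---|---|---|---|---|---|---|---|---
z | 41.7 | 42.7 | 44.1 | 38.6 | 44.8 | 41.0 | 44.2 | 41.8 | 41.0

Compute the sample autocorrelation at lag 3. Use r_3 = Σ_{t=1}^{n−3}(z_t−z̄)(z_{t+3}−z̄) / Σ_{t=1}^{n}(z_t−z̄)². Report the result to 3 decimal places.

-0.193

Mean z̄ = (41.7 + 42.7 + 44.1 + 38.6 + 44.8 + 41.0 + 44.2 + 41.8 + 41.0)/9 = 42.2111
Σ(z_t−z̄)(z_{t+3}−z̄) = (1.8457) + (1.2657) + (-2.2877) + (-7.1821) + (-1.0643) + (1.4668) = -5.9559
Denominator Σ(z_t−z̄)² = 30.8689
r_3 = -5.9559 / 30.8689 = -0.193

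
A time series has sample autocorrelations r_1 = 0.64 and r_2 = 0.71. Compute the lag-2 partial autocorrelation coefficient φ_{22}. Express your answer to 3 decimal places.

0.509

φ_{22} = (r_2 − r_1²) / (1 − r_1²)
r_1² = (0.64)² = 0.4096
Numerator = 0.71 − 0.4096 = 0.3004; denominator = 1 − 0.4096 = 0.5904
φ_{22} = 0.3004 / 0.5904 = 0.509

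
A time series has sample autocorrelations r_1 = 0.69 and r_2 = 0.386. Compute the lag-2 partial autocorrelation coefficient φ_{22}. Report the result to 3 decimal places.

φ_{22} = (r_2 − r_1²) / (1 − r_1²)
r_1² = (0.69)² = 0.4761
Numerator = 0.386 − 0.4761 = -0.0901; denominator = 1 − 0.4761 = 0.5239
φ_{22} = -0.0901 / 0.5239 = -0.172

-0.172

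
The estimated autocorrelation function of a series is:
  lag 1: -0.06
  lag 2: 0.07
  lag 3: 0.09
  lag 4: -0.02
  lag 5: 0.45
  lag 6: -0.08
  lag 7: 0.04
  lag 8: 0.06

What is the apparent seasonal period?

The largest autocorrelation is r_5 = 0.45; the remaining lags stay at or below 0.09.
The dominant spike at lag 5 indicates a seasonal period of 5.

5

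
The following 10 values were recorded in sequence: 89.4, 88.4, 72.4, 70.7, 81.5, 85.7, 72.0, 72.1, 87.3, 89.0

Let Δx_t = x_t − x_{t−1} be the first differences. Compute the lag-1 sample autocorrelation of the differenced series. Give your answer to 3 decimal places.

0.047

First differences Δx: -1.0, -16.0, -1.7, 10.8, 4.2, -13.7, 0.1, 15.2, 1.7
Mean of differences = -0.0444
Numerator Σ(Δx_t−Δx̄)(Δx_{t+1}−Δx̄) = 38.5991
Denominator Σ(Δx_t−Δx̄)² = 815.7822
r_1(Δx) = 38.5991 / 815.7822 = 0.047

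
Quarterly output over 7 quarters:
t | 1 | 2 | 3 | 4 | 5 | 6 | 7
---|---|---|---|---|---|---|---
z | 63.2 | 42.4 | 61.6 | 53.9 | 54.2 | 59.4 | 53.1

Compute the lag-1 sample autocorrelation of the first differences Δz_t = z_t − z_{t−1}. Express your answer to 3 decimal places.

First differences Δz: -20.8, 19.2, -7.7, 0.3, 5.2, -6.3
Mean of differences = -1.6833
Numerator Σ(Δz_t−Δz̄)(Δz_{t+1}−Δz̄) = -554.9269
Denominator Σ(Δz_t−Δz̄)² = 910.3883
r_1(Δz) = -554.9269 / 910.3883 = -0.610

-0.610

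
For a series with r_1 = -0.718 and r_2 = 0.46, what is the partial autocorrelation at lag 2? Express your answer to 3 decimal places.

φ_{22} = (r_2 − r_1²) / (1 − r_1²)
r_1² = (-0.718)² = 0.515524
Numerator = 0.46 − 0.5155 = -0.0555; denominator = 1 − 0.5155 = 0.4845
φ_{22} = -0.0555 / 0.4845 = -0.115

-0.115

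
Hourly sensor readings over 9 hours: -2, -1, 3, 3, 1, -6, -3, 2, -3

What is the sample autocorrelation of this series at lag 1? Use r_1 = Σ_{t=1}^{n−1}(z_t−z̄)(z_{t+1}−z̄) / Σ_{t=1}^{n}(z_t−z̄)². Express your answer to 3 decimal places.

0.127

Mean z̄ = (-2 − 1 + 3 + 3 + 1 − 6 − 3 + 2 − 3)/9 = -0.6667
Numerator Σ_{t=1}^{8}(z_t−z̄)(z_{t+1}−z̄) = 9.8889
Denominator Σ(z_t−z̄)² = 78.0000
r_1 = 9.8889 / 78.0000 = 0.127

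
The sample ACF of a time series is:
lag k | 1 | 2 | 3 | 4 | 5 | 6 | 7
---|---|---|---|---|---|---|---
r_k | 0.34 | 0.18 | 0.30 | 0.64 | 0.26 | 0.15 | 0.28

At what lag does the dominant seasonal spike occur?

4

The largest autocorrelation is r_4 = 0.64; the remaining lags stay at or below 0.34. The elevated value at lag 1 (0.34), dropping to 0.18 at lag 2, reflects decaying short-term dependence rather than seasonality.
The dominant spike at lag 4 indicates a seasonal period of 4.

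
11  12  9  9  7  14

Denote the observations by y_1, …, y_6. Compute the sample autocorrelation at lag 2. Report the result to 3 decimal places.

Mean ȳ = (11 + 12 + 9 + 9 + 7 + 14)/6 = 10.3333
Σ(y_t−ȳ)(y_{t+2}−ȳ) = (-0.8889) + (-2.2222) + (4.4444) + (-4.8889) = -3.5556
Denominator Σ(y_t−ȳ)² = 31.3333
r_2 = -3.5556 / 31.3333 = -0.113

-0.113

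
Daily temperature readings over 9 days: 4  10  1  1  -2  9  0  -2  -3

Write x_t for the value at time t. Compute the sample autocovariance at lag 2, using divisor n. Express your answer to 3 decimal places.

Mean x̄ = (4 + 10 + 1 + 1 − 2 + 9 + 0 − 2 − 3)/9 = 2.0000
Σ_{t=1}^{7}(x_t−x̄)(x_{t+2}−x̄) = -23.0000
γ_2 = -23.0000 / 9 = -2.556

-2.556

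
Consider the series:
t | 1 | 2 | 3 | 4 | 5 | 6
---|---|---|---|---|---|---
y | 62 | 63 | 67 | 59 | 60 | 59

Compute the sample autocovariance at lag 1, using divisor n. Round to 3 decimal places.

0.370

Mean ȳ = (62 + 63 + 67 + 59 + 60 + 59)/6 = 61.6667
Deviations: 0.3333, 1.3333, 5.3333, -2.6667, -1.6667, -2.6667
Σ_{t=1}^{5}(y_t−ȳ)(y_{t+1}−ȳ) = 2.2222
γ_1 = 2.2222 / 6 = 0.370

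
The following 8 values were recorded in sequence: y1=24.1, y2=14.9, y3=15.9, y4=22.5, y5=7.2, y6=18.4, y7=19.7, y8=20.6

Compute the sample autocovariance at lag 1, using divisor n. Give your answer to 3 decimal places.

-8.813

Mean ȳ = (24.1 + 14.9 + 15.9 + 22.5 + 7.2 + 18.4 + 19.7 + 20.6)/8 = 17.9125
Deviations: 6.1875, -3.0125, -2.0125, 4.5875, -10.7125, 0.4875, 1.7875, 2.6875
Σ_{t=1}^{7}(y_t−ȳ)(y_{t+1}−ȳ) = -70.5002
γ_1 = -70.5002 / 8 = -8.813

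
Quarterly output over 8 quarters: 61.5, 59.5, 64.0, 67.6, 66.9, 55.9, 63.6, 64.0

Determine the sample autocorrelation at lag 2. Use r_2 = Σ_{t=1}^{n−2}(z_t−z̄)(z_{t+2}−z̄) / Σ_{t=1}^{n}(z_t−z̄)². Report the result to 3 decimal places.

Mean z̄ = (61.5 + 59.5 + 64.0 + 67.6 + 66.9 + 55.9 + 63.6 + 64.0)/8 = 62.8750
Deviations from mean: -1.3750, -3.3750, 1.1250, 4.7250, 4.0250, -6.9750, 0.7250, 1.1250
Σ(z_t−z̄)(z_{t+2}−z̄) = (-1.5469) + (-15.9469) + (4.5281) + (-32.9569) + (2.9181) + (-7.8469) = -50.8513
Denominator Σ(z_t−z̄)² = 103.5150
r_2 = -50.8513 / 103.5150 = -0.491

-0.491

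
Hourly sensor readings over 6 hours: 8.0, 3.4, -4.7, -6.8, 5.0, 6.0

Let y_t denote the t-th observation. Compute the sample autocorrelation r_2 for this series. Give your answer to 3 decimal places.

Mean ȳ = (8.0 + 3.4 − 4.7 − 6.8 + 5.0 + 6.0)/6 = 1.8167
Σ(y_t−ȳ)(y_{t+2}−ȳ) = (-40.2947) + (-13.6431) + (-20.7447) + (-36.0464) = -110.7289
Denominator Σ(y_t−ȳ)² = 185.0883
r_2 = -110.7289 / 185.0883 = -0.598

-0.598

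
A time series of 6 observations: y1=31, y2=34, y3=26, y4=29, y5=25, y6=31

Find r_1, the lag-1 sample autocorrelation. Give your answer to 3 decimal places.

Mean ȳ = (31 + 34 + 26 + 29 + 25 + 31)/6 = 29.3333
Deviations from mean: 1.6667, 4.6667, -3.3333, -0.3333, -4.3333, 1.6667
Σ(y_t−ȳ)(y_{t+1}−ȳ) = (7.7778) + (-15.5556) + (1.1111) + (1.4444) + (-7.2222) = -12.4444
Denominator Σ(y_t−ȳ)² = 57.3333
r_1 = -12.4444 / 57.3333 = -0.217

-0.217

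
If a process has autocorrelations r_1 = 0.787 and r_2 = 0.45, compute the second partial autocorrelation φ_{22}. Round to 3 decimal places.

-0.445

φ_{22} = (r_2 − r_1²) / (1 − r_1²)
r_1² = (0.787)² = 0.619369
Numerator = 0.45 − 0.6194 = -0.1694; denominator = 1 − 0.6194 = 0.3806
φ_{22} = -0.1694 / 0.3806 = -0.445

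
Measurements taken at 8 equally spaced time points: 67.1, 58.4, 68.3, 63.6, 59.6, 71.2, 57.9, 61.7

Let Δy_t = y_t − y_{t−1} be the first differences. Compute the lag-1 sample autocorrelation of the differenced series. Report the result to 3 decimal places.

First differences Δy: -8.7, 9.9, -4.7, -4.0, 11.6, -13.3, 3.8
Mean of differences = -0.7714
Numerator Σ(Δy_t−Δȳ)(Δy_{t+1}−Δȳ) = -366.0608
Denominator Σ(Δy_t−Δȳ)² = 533.5143
r_1(Δy) = -366.0608 / 533.5143 = -0.686

-0.686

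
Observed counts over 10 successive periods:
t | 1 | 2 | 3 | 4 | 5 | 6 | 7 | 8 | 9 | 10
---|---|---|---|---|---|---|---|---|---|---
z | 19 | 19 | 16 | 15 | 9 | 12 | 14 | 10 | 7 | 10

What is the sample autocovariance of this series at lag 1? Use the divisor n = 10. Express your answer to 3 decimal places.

8.819

Mean z̄ = (19 + 19 + 16 + 15 + 9 + 12 + 14 + 10 + 7 + 10)/10 = 13.1000
Σ_{t=1}^{9}(z_t−z̄)(z_{t+1}−z̄) = 88.1900
γ_1 = 88.1900 / 10 = 8.819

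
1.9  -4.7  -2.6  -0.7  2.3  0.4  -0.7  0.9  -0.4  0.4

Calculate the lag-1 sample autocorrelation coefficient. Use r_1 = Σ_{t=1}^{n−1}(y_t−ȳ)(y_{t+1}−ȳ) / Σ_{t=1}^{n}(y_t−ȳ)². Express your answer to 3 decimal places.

Mean ȳ = (1.9 − 4.7 − 2.6 − 0.7 + 2.3 + 0.4 − 0.7 + 0.9 − 0.4 + 0.4)/10 = -0.3200
Numerator Σ_{t=1}^{9}(y_t−ȳ)(y_{t+1}−ȳ) = 1.1276
Denominator Σ(y_t−ȳ)² = 38.9960
r_1 = 1.1276 / 38.9960 = 0.029

0.029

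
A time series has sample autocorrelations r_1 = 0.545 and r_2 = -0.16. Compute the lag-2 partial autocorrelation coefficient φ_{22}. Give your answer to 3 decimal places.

φ_{22} = (r_2 − r_1²) / (1 − r_1²)
r_1² = (0.545)² = 0.297025
Numerator = -0.16 − 0.2970 = -0.4570; denominator = 1 − 0.2970 = 0.7030
φ_{22} = -0.4570 / 0.7030 = -0.650

-0.650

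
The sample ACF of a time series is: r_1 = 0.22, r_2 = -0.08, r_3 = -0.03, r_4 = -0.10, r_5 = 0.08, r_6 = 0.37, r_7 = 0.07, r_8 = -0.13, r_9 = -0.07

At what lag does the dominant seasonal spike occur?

6

The largest autocorrelation is r_6 = 0.37; the remaining lags stay at or below 0.22.
The dominant spike at lag 6 indicates a seasonal period of 6.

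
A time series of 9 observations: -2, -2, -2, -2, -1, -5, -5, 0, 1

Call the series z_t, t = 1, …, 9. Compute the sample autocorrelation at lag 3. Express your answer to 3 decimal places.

Mean z̄ = (-2 − 2 − 2 − 2 − 1 − 5 − 5 + 0 + 1)/9 = -2.0000
Σ(z_t−z̄)(z_{t+3}−z̄) = (0.0000) + (0.0000) + (0.0000) + (0.0000) + (2.0000) + (-9.0000) = -7.0000
Denominator Σ(z_t−z̄)² = 32.0000
r_3 = -7.0000 / 32.0000 = -0.219

-0.219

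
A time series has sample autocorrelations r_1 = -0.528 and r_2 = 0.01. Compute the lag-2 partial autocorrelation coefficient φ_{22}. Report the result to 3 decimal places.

φ_{22} = (r_2 − r_1²) / (1 − r_1²)
r_1² = (-0.528)² = 0.278784
Numerator = 0.01 − 0.2788 = -0.2688; denominator = 1 − 0.2788 = 0.7212
φ_{22} = -0.2688 / 0.7212 = -0.373

-0.373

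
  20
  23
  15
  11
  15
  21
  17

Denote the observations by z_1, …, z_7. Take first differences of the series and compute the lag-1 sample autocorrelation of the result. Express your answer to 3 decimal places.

-0.059

First differences Δz: 3, -8, -4, 4, 6, -4
Mean of differences = -0.5000
Numerator Σ(Δz_t−Δz̄)(Δz_{t+1}−Δz̄) = -9.2500
Denominator Σ(Δz_t−Δz̄)² = 155.5000
r_1(Δz) = -9.2500 / 155.5000 = -0.059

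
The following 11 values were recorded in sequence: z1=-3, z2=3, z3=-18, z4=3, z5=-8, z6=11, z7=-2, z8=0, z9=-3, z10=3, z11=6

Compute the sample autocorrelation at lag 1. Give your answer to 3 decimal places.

-0.426

Mean z̄ = (-3 + 3 − 18 + 3 − 8 + 11 − 2 + 0 − 3 + 3 + 6)/11 = -0.7273
Numerator Σ_{t=1}^{10}(z_t−z̄)(z_{t+1}−z̄) = -250.5289
Denominator Σ(z_t−z̄)² = 588.1818
r_1 = -250.5289 / 588.1818 = -0.426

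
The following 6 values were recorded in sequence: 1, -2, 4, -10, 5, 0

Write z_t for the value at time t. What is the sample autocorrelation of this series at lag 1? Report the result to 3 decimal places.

Mean z̄ = (1 − 2 + 4 − 10 + 5 + 0)/6 = -0.3333
Σ(z_t−z̄)(z_{t+1}−z̄) = (-2.2222) + (-7.2222) + (-41.8889) + (-51.5556) + (1.7778) = -101.1111
Denominator Σ(z_t−z̄)² = 145.3333
r_1 = -101.1111 / 145.3333 = -0.696

-0.696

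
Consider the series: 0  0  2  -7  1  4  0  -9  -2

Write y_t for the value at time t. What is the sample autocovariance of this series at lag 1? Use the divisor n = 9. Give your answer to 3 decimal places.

-1.277

Mean ȳ = (0 + 0 + 2 − 7 + 1 + 4 + 0 − 9 − 2)/9 = -1.2222
Σ_{t=1}^{8}(y_t−ȳ)(y_{t+1}−ȳ) = -11.4938
γ_1 = -11.4938 / 9 = -1.277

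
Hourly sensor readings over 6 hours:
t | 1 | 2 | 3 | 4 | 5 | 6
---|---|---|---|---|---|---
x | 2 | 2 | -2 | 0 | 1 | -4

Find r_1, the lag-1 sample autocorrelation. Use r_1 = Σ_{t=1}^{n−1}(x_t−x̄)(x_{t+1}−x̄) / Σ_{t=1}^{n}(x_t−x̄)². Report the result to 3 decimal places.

Mean x̄ = (2 + 2 − 2 + 0 + 1 − 4)/6 = -0.1667
Deviations from mean: 2.1667, 2.1667, -1.8333, 0.1667, 1.1667, -3.8333
Numerator Σ_{t=1}^{5}(x_t−x̄)(x_{t+1}−x̄) = -3.8611
Denominator Σ(x_t−x̄)² = 28.8333
r_1 = -3.8611 / 28.8333 = -0.134

-0.134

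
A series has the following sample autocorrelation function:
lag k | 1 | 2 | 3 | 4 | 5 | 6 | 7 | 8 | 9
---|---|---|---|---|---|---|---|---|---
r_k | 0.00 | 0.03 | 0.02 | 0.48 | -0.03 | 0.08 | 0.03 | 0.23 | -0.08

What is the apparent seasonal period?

4

The largest autocorrelation is r_4 = 0.48, with a weaker echo at lag 8 (0.23); the remaining lags stay at or below 0.08.
The dominant spike at lag 4 indicates a seasonal period of 4.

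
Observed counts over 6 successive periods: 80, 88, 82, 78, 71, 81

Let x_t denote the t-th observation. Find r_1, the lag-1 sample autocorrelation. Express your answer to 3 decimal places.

0.136

Mean x̄ = (80 + 88 + 82 + 78 + 71 + 81)/6 = 80.0000
Σ(x_t−x̄)(x_{t+1}−x̄) = (0.0000) + (16.0000) + (-4.0000) + (18.0000) + (-9.0000) = 21.0000
Denominator Σ(x_t−x̄)² = 154.0000
r_1 = 21.0000 / 154.0000 = 0.136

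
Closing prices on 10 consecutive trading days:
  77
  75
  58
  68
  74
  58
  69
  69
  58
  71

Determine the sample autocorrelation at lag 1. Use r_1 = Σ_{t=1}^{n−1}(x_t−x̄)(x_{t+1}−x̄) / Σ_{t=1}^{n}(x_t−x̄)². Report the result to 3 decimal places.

Mean x̄ = (77 + 75 + 58 + 68 + 74 + 58 + 69 + 69 + 58 + 71)/10 = 67.7000
Numerator Σ_{t=1}^{9}(x_t−x̄)(x_{t+1}−x̄) = -120.5900
Denominator Σ(x_t−x̄)² = 476.1000
r_1 = -120.5900 / 476.1000 = -0.253

-0.253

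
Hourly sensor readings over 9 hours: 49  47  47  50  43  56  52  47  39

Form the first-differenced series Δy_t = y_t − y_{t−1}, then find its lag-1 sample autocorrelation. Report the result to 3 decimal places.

First differences Δy: -2, 0, 3, -7, 13, -4, -5, -8
Mean of differences = -1.2500
Numerator Σ(Δy_t−Δȳ)(Δy_{t+1}−Δȳ) = -105.5625
Denominator Σ(Δy_t−Δȳ)² = 323.5000
r_1(Δy) = -105.5625 / 323.5000 = -0.326

-0.326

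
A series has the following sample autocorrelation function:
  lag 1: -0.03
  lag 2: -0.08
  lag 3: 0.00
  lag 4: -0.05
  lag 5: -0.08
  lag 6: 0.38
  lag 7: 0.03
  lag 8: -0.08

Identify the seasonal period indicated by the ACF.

6

The largest autocorrelation is r_6 = 0.38; the remaining lags stay at or below 0.03.
The dominant spike at lag 6 indicates a seasonal period of 6.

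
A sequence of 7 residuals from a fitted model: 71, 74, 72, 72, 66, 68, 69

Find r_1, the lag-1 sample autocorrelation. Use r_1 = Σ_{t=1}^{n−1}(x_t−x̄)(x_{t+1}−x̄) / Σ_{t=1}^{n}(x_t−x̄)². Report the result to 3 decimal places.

0.382

Mean x̄ = (71 + 74 + 72 + 72 + 66 + 68 + 69)/7 = 70.2857
Numerator Σ_{t=1}^{6}(x_t−x̄)(x_{t+1}−x̄) = 17.3469
Denominator Σ(x_t−x̄)² = 45.4286
r_1 = 17.3469 / 45.4286 = 0.382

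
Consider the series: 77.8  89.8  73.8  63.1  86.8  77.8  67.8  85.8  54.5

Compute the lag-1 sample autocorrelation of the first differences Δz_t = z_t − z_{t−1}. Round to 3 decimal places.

First differences Δz: 12.0, -16.0, -10.7, 23.7, -9.0, -10.0, 18.0, -31.3
Mean of differences = -2.9125
Numerator Σ(Δz_t−Δz̄)(Δz_{t+1}−Δz̄) = -1161.2227
Denominator Σ(Δz_t−Δz̄)² = 2493.0088
r_1(Δz) = -1161.2227 / 2493.0088 = -0.466

-0.466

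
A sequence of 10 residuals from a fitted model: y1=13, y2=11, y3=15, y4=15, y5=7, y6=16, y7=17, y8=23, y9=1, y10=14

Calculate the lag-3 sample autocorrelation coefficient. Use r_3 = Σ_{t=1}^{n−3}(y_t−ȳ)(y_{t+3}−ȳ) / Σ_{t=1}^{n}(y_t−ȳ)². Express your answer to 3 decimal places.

Mean ȳ = (13 + 11 + 15 + 15 + 7 + 16 + 17 + 23 + 1 + 14)/10 = 13.2000
Σ(y_t−ȳ)(y_{t+3}−ȳ) = (-0.3600) + (13.6400) + (5.0400) + (6.8400) + (-60.7600) + (-34.1600) + (3.0400) = -66.7200
Denominator Σ(y_t−ȳ)² = 317.6000
r_3 = -66.7200 / 317.6000 = -0.210

-0.210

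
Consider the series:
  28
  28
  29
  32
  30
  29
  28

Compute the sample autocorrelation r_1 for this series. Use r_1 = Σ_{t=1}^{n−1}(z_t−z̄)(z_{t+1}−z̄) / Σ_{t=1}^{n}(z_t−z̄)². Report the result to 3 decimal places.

0.276

Mean z̄ = (28 + 28 + 29 + 32 + 30 + 29 + 28)/7 = 29.1429
Deviations from mean: -1.1429, -1.1429, -0.1429, 2.8571, 0.8571, -0.1429, -1.1429
Σ(z_t−z̄)(z_{t+1}−z̄) = (1.3061) + (0.1633) + (-0.4082) + (2.4490) + (-0.1224) + (0.1633) = 3.5510
Denominator Σ(z_t−z̄)² = 12.8571
r_1 = 3.5510 / 12.8571 = 0.276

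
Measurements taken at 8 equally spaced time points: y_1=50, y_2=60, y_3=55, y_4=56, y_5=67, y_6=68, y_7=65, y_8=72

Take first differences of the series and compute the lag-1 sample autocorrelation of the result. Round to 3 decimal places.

First differences Δy: 10, -5, 1, 11, 1, -3, 7
Mean of differences = 3.1429
Numerator Σ(Δy_t−Δȳ)(Δy_{t+1}−Δȳ) = -82.5918
Denominator Σ(Δy_t−Δȳ)² = 236.8571
r_1(Δy) = -82.5918 / 236.8571 = -0.349

-0.349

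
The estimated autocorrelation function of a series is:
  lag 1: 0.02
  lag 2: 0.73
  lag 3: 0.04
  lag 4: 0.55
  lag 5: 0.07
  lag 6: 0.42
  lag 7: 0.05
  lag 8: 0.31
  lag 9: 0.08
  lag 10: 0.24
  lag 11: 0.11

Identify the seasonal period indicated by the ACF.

The largest autocorrelation is r_2 = 0.73, with weaker echoes at lags 4 (0.55), 6 (0.42), 8 (0.31) and 10 (0.24); the remaining lags stay at or below 0.11.
The dominant spike at lag 2 indicates a seasonal period of 2.

2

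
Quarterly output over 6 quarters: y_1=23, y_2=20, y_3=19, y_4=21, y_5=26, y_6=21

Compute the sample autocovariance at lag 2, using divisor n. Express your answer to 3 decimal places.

-2.259

Mean ȳ = (23 + 20 + 19 + 21 + 26 + 21)/6 = 21.6667
Σ_{t=1}^{4}(y_t−ȳ)(y_{t+2}−ȳ) = -13.5556
γ_2 = -13.5556 / 6 = -2.259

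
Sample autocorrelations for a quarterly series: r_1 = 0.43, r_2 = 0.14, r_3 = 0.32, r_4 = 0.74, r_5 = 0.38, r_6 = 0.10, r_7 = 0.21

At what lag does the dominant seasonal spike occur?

4

The largest autocorrelation is r_4 = 0.74; the remaining lags stay at or below 0.43. The elevated value at lag 1 (0.43), dropping to 0.14 at lag 2, reflects decaying short-term dependence rather than seasonality.
The dominant spike at lag 4 indicates a seasonal period of 4.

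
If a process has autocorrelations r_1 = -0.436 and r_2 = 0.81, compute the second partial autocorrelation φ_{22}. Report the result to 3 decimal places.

φ_{22} = (r_2 − r_1²) / (1 − r_1²)
r_1² = (-0.436)² = 0.190096
Numerator = 0.81 − 0.1901 = 0.6199; denominator = 1 − 0.1901 = 0.8099
φ_{22} = 0.6199 / 0.8099 = 0.765

0.765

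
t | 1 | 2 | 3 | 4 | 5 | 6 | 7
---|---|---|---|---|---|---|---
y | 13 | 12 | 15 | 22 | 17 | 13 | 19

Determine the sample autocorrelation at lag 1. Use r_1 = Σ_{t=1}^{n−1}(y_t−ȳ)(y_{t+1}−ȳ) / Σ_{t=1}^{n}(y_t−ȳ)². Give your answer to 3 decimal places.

0.047

Mean ȳ = (13 + 12 + 15 + 22 + 17 + 13 + 19)/7 = 15.8571
Σ(y_t−ȳ)(y_{t+1}−ȳ) = (11.0204) + (3.3061) + (-5.2653) + (7.0204) + (-3.2653) + (-8.9796) = 3.8367
Denominator Σ(y_t−ȳ)² = 80.8571
r_1 = 3.8367 / 80.8571 = 0.047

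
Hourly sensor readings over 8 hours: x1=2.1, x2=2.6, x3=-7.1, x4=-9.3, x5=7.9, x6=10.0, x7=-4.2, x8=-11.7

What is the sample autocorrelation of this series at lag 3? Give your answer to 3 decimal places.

Mean x̄ = (2.1 + 2.6 − 7.1 − 9.3 + 7.9 + 10.0 − 4.2 − 11.7)/8 = -1.2125
Deviations from mean: 3.3125, 3.8125, -5.8875, -8.0875, 9.1125, 11.2125, -2.9875, -10.4875
Numerator Σ_{t=1}^{5}(x_t−x̄)(x_{t+3}−x̄) = -129.4680
Denominator Σ(x_t−x̄)² = 453.2488
r_3 = -129.4680 / 453.2488 = -0.286

-0.286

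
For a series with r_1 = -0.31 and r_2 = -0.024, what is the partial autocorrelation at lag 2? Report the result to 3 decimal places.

-0.133

φ_{22} = (r_2 − r_1²) / (1 − r_1²)
r_1² = (-0.31)² = 0.0961
Numerator = -0.024 − 0.0961 = -0.1201; denominator = 1 − 0.0961 = 0.9039
φ_{22} = -0.1201 / 0.9039 = -0.133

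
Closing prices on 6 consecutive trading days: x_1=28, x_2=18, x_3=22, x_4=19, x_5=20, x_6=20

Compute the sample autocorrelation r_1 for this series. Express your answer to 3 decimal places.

Mean x̄ = (28 + 18 + 22 + 19 + 20 + 20)/6 = 21.1667
Deviations from mean: 6.8333, -3.1667, 0.8333, -2.1667, -1.1667, -1.1667
Numerator Σ_{t=1}^{5}(x_t−x̄)(x_{t+1}−x̄) = -22.1944
Denominator Σ(x_t−x̄)² = 64.8333
r_1 = -22.1944 / 64.8333 = -0.342

-0.342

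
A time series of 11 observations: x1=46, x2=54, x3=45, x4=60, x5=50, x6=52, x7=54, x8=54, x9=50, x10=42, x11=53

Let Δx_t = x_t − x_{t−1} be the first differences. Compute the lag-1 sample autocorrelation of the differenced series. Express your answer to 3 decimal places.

-0.625

First differences Δx: 8, -9, 15, -10, 2, 2, 0, -4, -8, 11
Mean of differences = 0.7000
Numerator Σ(Δx_t−Δx̄)(Δx_{t+1}−Δx̄) = -421.0900
Denominator Σ(Δx_t−Δx̄)² = 674.1000
r_1(Δx) = -421.0900 / 674.1000 = -0.625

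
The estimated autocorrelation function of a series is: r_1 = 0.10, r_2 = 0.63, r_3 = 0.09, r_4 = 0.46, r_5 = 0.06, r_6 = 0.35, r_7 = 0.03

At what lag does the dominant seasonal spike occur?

2

The largest autocorrelation is r_2 = 0.63, with weaker echoes at lags 4 (0.46) and 6 (0.35); the remaining lags stay at or below 0.10.
The dominant spike at lag 2 indicates a seasonal period of 2.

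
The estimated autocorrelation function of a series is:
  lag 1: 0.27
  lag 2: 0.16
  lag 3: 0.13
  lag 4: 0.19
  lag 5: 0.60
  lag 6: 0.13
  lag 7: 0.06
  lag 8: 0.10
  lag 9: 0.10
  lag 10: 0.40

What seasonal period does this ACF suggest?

5

The largest autocorrelation is r_5 = 0.60, with a weaker echo at lag 10 (0.40); the remaining lags stay at or below 0.27. The elevated value at lag 1 (0.27), dropping to 0.16 at lag 2, reflects decaying short-term dependence rather than seasonality.
The dominant spike at lag 5 indicates a seasonal period of 5.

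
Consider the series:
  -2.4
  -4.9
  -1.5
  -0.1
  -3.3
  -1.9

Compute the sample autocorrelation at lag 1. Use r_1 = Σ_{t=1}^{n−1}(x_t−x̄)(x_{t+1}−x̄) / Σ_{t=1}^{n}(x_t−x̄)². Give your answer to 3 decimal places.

-0.201

Mean x̄ = (-2.4 − 4.9 − 1.5 − 0.1 − 3.3 − 1.9)/6 = -2.3500
Deviations from mean: -0.0500, -2.5500, 0.8500, 2.2500, -0.9500, 0.4500
Numerator Σ_{t=1}^{5}(x_t−x̄)(x_{t+1}−x̄) = -2.6925
Denominator Σ(x_t−x̄)² = 13.3950
r_1 = -2.6925 / 13.3950 = -0.201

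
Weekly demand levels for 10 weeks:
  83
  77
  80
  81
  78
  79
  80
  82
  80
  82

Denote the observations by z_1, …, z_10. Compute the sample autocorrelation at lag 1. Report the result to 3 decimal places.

Mean z̄ = (83 + 77 + 80 + 81 + 78 + 79 + 80 + 82 + 80 + 82)/10 = 80.2000
Numerator Σ_{t=1}^{9}(z_t−z̄)(z_{t+1}−z̄) = -8.4400
Denominator Σ(z_t−z̄)² = 31.6000
r_1 = -8.4400 / 31.6000 = -0.267

-0.267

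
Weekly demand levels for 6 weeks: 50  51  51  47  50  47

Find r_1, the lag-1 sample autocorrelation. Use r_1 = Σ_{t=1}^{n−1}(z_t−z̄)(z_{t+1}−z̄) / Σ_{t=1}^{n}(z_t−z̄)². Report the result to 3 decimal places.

Mean z̄ = (50 + 51 + 51 + 47 + 50 + 47)/6 = 49.3333
Deviations from mean: 0.6667, 1.6667, 1.6667, -2.3333, 0.6667, -2.3333
Σ(z_t−z̄)(z_{t+1}−z̄) = (1.1111) + (2.7778) + (-3.8889) + (-1.5556) + (-1.5556) = -3.1111
Denominator Σ(z_t−z̄)² = 17.3333
r_1 = -3.1111 / 17.3333 = -0.179

-0.179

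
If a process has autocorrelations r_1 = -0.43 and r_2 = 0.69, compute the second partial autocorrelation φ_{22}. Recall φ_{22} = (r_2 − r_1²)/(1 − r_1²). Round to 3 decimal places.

0.620

φ_{22} = (r_2 − r_1²) / (1 − r_1²)
r_1² = (-0.43)² = 0.1849
Numerator = 0.69 − 0.1849 = 0.5051; denominator = 1 − 0.1849 = 0.8151
φ_{22} = 0.5051 / 0.8151 = 0.620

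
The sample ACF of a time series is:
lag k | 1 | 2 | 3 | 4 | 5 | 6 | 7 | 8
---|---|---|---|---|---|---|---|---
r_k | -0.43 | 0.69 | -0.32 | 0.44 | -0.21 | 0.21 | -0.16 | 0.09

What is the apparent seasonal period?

2

The largest autocorrelation is r_2 = 0.69, with weaker echoes at lags 4 (0.44) and 6 (0.21); the remaining lags stay at or below 0.09.
The dominant spike at lag 2 indicates a seasonal period of 2.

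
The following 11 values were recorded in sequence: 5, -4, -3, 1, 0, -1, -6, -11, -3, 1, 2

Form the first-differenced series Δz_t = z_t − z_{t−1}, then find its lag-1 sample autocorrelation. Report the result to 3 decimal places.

0.084

First differences Δz: -9, 1, 4, -1, -1, -5, -5, 8, 4, 1
Mean of differences = -0.3000
Numerator Σ(Δz_t−Δz̄)(Δz_{t+1}−Δz̄) = 19.4100
Denominator Σ(Δz_t−Δz̄)² = 230.1000
r_1(Δz) = 19.4100 / 230.1000 = 0.084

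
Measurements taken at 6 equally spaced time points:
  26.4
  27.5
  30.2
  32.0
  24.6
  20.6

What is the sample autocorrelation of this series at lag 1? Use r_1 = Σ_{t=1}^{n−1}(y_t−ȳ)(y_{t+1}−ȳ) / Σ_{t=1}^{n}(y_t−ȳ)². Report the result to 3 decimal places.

Mean ȳ = (26.4 + 27.5 + 30.2 + 32.0 + 24.6 + 20.6)/6 = 26.8833
Deviations from mean: -0.4833, 0.6167, 3.3167, 5.1167, -2.2833, -6.2833
Σ(y_t−ȳ)(y_{t+1}−ȳ) = (-0.2981) + (2.0453) + (16.9703) + (-11.6831) + (14.3469) = 21.3814
Denominator Σ(y_t−ȳ)² = 82.4883
r_1 = 21.3814 / 82.4883 = 0.259

0.259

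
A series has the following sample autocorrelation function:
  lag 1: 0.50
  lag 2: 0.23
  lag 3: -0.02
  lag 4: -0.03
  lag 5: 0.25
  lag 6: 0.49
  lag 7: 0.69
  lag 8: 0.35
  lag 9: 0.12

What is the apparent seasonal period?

7

The largest autocorrelation is r_7 = 0.69; the remaining lags stay at or below 0.50. The elevated value at lag 1 (0.50), dropping to 0.23 at lag 2, reflects decaying short-term dependence rather than seasonality.
The dominant spike at lag 7 indicates a seasonal period of 7.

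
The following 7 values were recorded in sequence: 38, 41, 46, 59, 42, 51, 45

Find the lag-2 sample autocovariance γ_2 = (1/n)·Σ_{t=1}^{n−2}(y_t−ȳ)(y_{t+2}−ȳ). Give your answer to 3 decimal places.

0.571

Mean ȳ = (38 + 41 + 46 + 59 + 42 + 51 + 45)/7 = 46.0000
Σ_{t=1}^{5}(y_t−ȳ)(y_{t+2}−ȳ) = 4.0000
γ_2 = 4.0000 / 7 = 0.571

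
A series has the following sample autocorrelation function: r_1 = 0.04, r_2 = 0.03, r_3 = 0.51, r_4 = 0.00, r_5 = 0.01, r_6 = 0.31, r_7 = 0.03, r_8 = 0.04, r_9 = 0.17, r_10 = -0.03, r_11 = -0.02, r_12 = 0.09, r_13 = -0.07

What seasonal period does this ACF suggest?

3

The largest autocorrelation is r_3 = 0.51, with weaker echoes at lags 6 (0.31) and 9 (0.17); the remaining lags stay at or below 0.09.
The dominant spike at lag 3 indicates a seasonal period of 3.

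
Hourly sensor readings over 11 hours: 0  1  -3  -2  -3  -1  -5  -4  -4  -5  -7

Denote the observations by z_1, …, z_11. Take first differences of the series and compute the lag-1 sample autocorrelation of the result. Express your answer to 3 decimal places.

-0.641

First differences Δz: 1, -4, 1, -1, 2, -4, 1, 0, -1, -2
Mean of differences = -0.7000
Numerator Σ(Δz_t−Δz̄)(Δz_{t+1}−Δz̄) = -25.6900
Denominator Σ(Δz_t−Δz̄)² = 40.1000
r_1(Δz) = -25.6900 / 40.1000 = -0.641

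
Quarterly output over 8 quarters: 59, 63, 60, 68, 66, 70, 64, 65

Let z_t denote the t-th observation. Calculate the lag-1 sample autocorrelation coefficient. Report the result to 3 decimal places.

Mean z̄ = (59 + 63 + 60 + 68 + 66 + 70 + 64 + 65)/8 = 64.3750
Σ(z_t−z̄)(z_{t+1}−z̄) = (7.3906) + (6.0156) + (-15.8594) + (5.8906) + (9.1406) + (-2.1094) + (-0.2344) = 10.2344
Denominator Σ(z_t−z̄)² = 97.8750
r_1 = 10.2344 / 97.8750 = 0.105

0.105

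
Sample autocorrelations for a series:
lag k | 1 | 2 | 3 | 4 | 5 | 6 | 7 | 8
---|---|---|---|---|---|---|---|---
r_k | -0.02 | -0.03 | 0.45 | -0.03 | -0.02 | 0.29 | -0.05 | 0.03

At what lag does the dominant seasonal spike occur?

The largest autocorrelation is r_3 = 0.45, with a weaker echo at lag 6 (0.29); the remaining lags stay at or below 0.03.
The dominant spike at lag 3 indicates a seasonal period of 3.

3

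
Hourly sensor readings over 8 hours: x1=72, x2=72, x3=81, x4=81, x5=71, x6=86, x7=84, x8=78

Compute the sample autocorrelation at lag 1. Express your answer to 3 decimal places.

Mean x̄ = (72 + 72 + 81 + 81 + 71 + 86 + 84 + 78)/8 = 78.1250
Deviations from mean: -6.1250, -6.1250, 2.8750, 2.8750, -7.1250, 7.8750, 5.8750, -0.1250
Σ(x_t−x̄)(x_{t+1}−x̄) = (37.5156) + (-17.6094) + (8.2656) + (-20.4844) + (-56.1094) + (46.2656) + (-0.7344) = -2.8906
Denominator Σ(x_t−x̄)² = 238.8750
r_1 = -2.8906 / 238.8750 = -0.012

-0.012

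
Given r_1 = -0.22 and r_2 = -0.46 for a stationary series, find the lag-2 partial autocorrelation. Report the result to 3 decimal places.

-0.534

φ_{22} = (r_2 − r_1²) / (1 − r_1²)
r_1² = (-0.22)² = 0.0484
Numerator = -0.46 − 0.0484 = -0.5084; denominator = 1 − 0.0484 = 0.9516
φ_{22} = -0.5084 / 0.9516 = -0.534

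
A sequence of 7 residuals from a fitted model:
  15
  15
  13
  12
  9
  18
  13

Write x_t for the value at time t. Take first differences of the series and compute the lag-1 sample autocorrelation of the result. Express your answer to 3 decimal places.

-0.554

First differences Δx: 0, -2, -1, -3, 9, -5
Mean of differences = -0.3333
Numerator Σ(Δx_t−Δx̄)(Δx_{t+1}−Δx̄) = -66.1111
Denominator Σ(Δx_t−Δx̄)² = 119.3333
r_1(Δx) = -66.1111 / 119.3333 = -0.554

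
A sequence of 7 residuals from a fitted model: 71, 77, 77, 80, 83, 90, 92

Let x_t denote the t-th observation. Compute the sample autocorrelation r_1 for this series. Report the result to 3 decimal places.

Mean x̄ = (71 + 77 + 77 + 80 + 83 + 90 + 92)/7 = 81.4286
Deviations from mean: -10.4286, -4.4286, -4.4286, -1.4286, 1.5714, 8.5714, 10.5714
Numerator Σ_{t=1}^{6}(x_t−x̄)(x_{t+1}−x̄) = 173.9592
Denominator Σ(x_t−x̄)² = 337.7143
r_1 = 173.9592 / 337.7143 = 0.515

0.515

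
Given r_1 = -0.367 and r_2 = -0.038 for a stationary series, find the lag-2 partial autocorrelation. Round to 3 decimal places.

φ_{22} = (r_2 − r_1²) / (1 − r_1²)
r_1² = (-0.367)² = 0.134689
Numerator = -0.038 − 0.1347 = -0.1727; denominator = 1 − 0.1347 = 0.8653
φ_{22} = -0.1727 / 0.8653 = -0.200

-0.200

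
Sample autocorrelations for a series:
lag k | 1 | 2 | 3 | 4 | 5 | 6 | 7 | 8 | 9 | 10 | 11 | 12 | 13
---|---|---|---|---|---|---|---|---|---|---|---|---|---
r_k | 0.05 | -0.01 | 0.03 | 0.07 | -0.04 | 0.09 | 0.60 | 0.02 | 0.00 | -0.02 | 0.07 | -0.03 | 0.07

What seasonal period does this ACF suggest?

7

The largest autocorrelation is r_7 = 0.60; the remaining lags stay at or below 0.09.
The dominant spike at lag 7 indicates a seasonal period of 7.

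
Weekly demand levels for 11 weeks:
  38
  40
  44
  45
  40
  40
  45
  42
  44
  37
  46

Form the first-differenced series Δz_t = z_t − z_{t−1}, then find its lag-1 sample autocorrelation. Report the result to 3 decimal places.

-0.430

First differences Δz: 2, 4, 1, -5, 0, 5, -3, 2, -7, 9
Mean of differences = 0.8000
Numerator Σ(Δz_t−Δz̄)(Δz_{t+1}−Δz̄) = -89.2400
Denominator Σ(Δz_t−Δz̄)² = 207.6000
r_1(Δz) = -89.2400 / 207.6000 = -0.430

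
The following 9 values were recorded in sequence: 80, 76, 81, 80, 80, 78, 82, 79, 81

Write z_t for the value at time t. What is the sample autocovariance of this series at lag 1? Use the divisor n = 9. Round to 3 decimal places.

Mean z̄ = (80 + 76 + 81 + 80 + 80 + 78 + 82 + 79 + 81)/9 = 79.6667
Σ_{t=1}^{8}(z_t−z̄)(z_{t+1}−z̄) = -12.4444
γ_1 = -12.4444 / 9 = -1.383

-1.383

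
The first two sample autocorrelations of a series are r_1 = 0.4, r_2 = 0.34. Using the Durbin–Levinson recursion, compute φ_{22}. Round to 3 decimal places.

0.214

φ_{22} = (r_2 − r_1²) / (1 − r_1²)
r_1² = (0.4)² = 0.16
Numerator = 0.34 − 0.1600 = 0.1800; denominator = 1 − 0.1600 = 0.8400
φ_{22} = 0.1800 / 0.8400 = 0.214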